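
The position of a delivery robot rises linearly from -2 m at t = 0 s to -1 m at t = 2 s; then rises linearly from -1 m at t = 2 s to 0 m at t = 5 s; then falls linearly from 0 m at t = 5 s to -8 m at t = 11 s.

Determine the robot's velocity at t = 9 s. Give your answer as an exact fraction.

-4/3 m/s

Velocity is the slope of the x-t graph on 5–11 s: (-8 − 0)/(11 − 5) = -4/3 m/s.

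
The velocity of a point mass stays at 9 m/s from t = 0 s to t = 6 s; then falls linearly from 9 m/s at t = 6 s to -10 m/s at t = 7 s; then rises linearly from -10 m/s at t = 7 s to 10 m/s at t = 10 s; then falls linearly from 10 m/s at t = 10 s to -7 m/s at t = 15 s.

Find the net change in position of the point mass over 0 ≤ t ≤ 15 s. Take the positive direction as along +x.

61 m

Net displacement equals the area under the velocity-time graph (areas below the axis count negative).
0–6 s: 9 × 6 = 54 m
6–7 s: ½(9 + -10)(1) = -0.5 m
7–10 s: ½(-10 + 10)(3) = 0 m
10–15 s: ½(10 + -7)(5) = 7.5 m
Net displacement = 61 m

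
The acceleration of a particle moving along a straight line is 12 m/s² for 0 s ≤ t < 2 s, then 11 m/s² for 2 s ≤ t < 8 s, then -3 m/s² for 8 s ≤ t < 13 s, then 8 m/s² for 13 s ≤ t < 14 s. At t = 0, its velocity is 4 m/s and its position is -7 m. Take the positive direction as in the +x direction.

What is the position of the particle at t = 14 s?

906.5 m

On each constant-a segment, Δv = aΔt and Δx = v₀Δt + ½aΔt²; chain segment to segment.
0–2 s: v starts 4 m/s; Δx = 4·2 + ½·12·2² = 32 m; v ends 28 m/s.
2–8 s: v starts 28 m/s; Δx = 28·6 + ½·11·6² = 366 m; v ends 94 m/s.
8–13 s: v starts 94 m/s; Δx = 94·5 + ½·-3·5² = 432.5 m; v ends 79 m/s.
13–14 s: v starts 79 m/s; Δx = 79·1 + ½·8·1² = 83 m; v ends 87 m/s.
x(14) = -7 + Σ Δx = 906.5 m.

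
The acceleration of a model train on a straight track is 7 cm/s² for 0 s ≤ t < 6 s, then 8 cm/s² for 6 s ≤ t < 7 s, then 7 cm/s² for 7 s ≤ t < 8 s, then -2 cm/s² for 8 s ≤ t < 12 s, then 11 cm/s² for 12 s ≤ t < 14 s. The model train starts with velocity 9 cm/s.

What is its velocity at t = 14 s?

Δv equals the area under the a-t graph; then v = v₀ + Δv.
0–6 s: 7 × 6 = 42 cm/s
6–7 s: 8 × 1 = 8 cm/s
7–8 s: 7 × 1 = 7 cm/s
8–12 s: -2 × 4 = -8 cm/s
12–14 s: 11 × 2 = 22 cm/s
Δv = 71 cm/s, so v(14) = 9 + (71) = 80 cm/s.

80 cm/s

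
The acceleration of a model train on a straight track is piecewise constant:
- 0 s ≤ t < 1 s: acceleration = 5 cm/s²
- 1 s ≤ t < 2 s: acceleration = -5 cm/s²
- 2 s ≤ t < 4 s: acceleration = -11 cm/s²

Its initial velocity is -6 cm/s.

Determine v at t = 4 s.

Δv equals the area under the a-t graph; then v = v₀ + Δv.
0–1 s: 5 × 1 = 5 cm/s
1–2 s: -5 × 1 = -5 cm/s
2–4 s: -11 × 2 = -22 cm/s
Δv = -22 cm/s, so v(4) = -6 + (-22) = -28 cm/s.

-28 cm/s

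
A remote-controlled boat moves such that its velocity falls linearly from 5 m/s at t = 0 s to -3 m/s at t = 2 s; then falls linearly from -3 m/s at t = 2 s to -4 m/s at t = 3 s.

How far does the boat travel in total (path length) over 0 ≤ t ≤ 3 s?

7.75 m

Distance (not displacement) is the total path length: add the absolute areas under v-t.
0–2 s: v = 0 at t = 1.25 s; triangle areas 3.125 + 1.125 = 4.25 m
2–3 s: |½(-3 + -4)(1)| = 3.5 m
Total distance = 7.75 m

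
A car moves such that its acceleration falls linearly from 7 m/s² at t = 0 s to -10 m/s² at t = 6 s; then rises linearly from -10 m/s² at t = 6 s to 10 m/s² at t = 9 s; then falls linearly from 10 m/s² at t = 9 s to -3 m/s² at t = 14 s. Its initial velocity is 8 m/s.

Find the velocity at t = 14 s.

Δv equals the area under the a-t graph; then v = v₀ + Δv.
0–6 s: ½(7 + -10)(6) = -9 m/s
6–9 s: ½(-10 + 10)(3) = 0 m/s
9–14 s: ½(10 + -3)(5) = 17.5 m/s
Δv = 8.5 m/s, so v(14) = 8 + (8.5) = 16.5 m/s.

16.5 m/s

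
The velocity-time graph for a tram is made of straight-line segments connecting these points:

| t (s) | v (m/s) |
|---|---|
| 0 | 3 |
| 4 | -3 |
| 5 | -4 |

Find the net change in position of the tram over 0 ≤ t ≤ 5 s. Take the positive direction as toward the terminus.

Net displacement equals the area under the velocity-time graph (areas below the axis count negative).
0–4 s: ½(3 + -3)(4) = 0 m
4–5 s: ½(-3 + -4)(1) = -3.5 m
Net displacement = -3.5 m

-3.5 m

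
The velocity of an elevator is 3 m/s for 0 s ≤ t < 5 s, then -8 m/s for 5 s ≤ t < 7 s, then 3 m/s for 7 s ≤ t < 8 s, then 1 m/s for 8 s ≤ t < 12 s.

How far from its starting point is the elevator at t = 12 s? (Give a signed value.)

6 m

Net displacement equals the area under the velocity-time graph (areas below the axis count negative).
0–5 s: 3 × 5 = 15 m
5–7 s: -8 × 2 = -16 m
7–8 s: 3 × 1 = 3 m
8–12 s: 1 × 4 = 4 m
Net displacement = 6 m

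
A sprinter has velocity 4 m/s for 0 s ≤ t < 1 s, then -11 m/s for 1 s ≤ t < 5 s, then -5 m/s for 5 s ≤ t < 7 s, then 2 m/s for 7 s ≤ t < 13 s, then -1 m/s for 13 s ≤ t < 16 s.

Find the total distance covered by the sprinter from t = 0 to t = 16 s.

73 m

Total distance travelled is ∫|v| dt — sum the magnitudes of each area piece.
0–1 s: |4| × 1 = 4 m
1–5 s: |-11| × 4 = 44 m
5–7 s: |-5| × 2 = 10 m
7–13 s: |2| × 6 = 12 m
13–16 s: |-1| × 3 = 3 m
Total distance = 73 m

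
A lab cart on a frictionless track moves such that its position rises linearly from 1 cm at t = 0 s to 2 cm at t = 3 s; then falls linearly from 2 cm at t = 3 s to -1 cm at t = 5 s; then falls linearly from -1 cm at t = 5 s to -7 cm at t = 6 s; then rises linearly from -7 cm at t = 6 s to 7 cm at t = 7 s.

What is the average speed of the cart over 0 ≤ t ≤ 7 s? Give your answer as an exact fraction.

24/7 cm/s

Average speed = (total path length)/(elapsed time); on a piecewise-linear x-t graph the path length is Σ|Δx|.
0–3 s: |Δx| = |2 − 1| = 1 cm
3–5 s: |Δx| = |-1 − 2| = 3 cm
5–6 s: |Δx| = |-7 − -1| = 6 cm
6–7 s: |Δx| = |7 − -7| = 14 cm
Total path = 24 cm; average speed = 24/7 = 24/7 cm/s.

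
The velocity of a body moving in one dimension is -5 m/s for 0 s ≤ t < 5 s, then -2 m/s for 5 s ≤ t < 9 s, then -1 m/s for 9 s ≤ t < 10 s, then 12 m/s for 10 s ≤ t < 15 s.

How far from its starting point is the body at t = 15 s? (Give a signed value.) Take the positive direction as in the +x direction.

26 m

Displacement is the signed area under the v-t curve.
0–5 s: -5 × 5 = -25 m
5–9 s: -2 × 4 = -8 m
9–10 s: -1 × 1 = -1 m
10–15 s: 12 × 5 = 60 m
Net displacement = 26 m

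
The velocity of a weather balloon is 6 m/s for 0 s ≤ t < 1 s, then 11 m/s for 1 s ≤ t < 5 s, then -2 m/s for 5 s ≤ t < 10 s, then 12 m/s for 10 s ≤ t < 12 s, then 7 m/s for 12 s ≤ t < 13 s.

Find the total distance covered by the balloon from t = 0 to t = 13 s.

Distance (not displacement) is the total path length: add the absolute areas under v-t.
0–1 s: |6| × 1 = 6 m
1–5 s: |11| × 4 = 44 m
5–10 s: |-2| × 5 = 10 m
10–12 s: |12| × 2 = 24 m
12–13 s: |7| × 1 = 7 m
Total distance = 91 m

91 m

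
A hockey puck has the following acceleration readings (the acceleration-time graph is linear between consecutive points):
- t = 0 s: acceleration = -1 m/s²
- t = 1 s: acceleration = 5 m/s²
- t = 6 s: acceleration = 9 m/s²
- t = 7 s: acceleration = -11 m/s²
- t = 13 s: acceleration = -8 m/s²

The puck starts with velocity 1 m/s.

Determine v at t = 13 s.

-20 m/s

Δv equals the area under the a-t graph; then v = v₀ + Δv.
0–1 s: ½(-1 + 5)(1) = 2 m/s
1–6 s: ½(5 + 9)(5) = 35 m/s
6–7 s: ½(9 + -11)(1) = -1 m/s
7–13 s: ½(-11 + -8)(6) = -57 m/s
Δv = -21 m/s, so v(13) = 1 + (-21) = -20 m/s.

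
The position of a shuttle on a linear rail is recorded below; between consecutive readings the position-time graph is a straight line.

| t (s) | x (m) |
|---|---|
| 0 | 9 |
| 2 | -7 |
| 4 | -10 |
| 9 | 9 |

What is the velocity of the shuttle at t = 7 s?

Velocity is the slope of the x-t graph on 4–9 s: (9 − -10)/(9 − 4) = 3.8 m/s.

3.8 m/s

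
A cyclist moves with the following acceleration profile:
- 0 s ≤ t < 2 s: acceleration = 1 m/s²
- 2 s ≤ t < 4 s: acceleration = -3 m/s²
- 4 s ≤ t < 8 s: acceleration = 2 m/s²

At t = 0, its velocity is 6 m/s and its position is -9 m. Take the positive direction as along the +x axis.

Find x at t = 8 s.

On each constant-a segment, Δv = aΔt and Δx = v₀Δt + ½aΔt²; chain segment to segment.
0–2 s: v starts 6 m/s; Δx = 6·2 + ½·1·2² = 14 m; v ends 8 m/s.
2–4 s: v starts 8 m/s; Δx = 8·2 + ½·-3·2² = 10 m; v ends 2 m/s.
4–8 s: v starts 2 m/s; Δx = 2·4 + ½·2·4² = 24 m; v ends 10 m/s.
x(8) = -9 + Σ Δx = 39 m.

39 m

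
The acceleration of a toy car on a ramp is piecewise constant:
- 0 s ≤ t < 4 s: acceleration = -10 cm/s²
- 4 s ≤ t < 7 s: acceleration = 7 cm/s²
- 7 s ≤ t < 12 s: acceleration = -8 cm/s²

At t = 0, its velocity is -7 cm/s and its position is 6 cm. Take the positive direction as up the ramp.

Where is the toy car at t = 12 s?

-441.5 cm

On each constant-a segment, Δv = aΔt and Δx = v₀Δt + ½aΔt²; chain segment to segment.
0–4 s: v starts -7 cm/s; Δx = -7·4 + ½·-10·4² = -108 cm; v ends -47 cm/s.
4–7 s: v starts -47 cm/s; Δx = -47·3 + ½·7·3² = -109.5 cm; v ends -26 cm/s.
7–12 s: v starts -26 cm/s; Δx = -26·5 + ½·-8·5² = -230 cm; v ends -66 cm/s.
x(12) = 6 + Σ Δx = -441.5 cm.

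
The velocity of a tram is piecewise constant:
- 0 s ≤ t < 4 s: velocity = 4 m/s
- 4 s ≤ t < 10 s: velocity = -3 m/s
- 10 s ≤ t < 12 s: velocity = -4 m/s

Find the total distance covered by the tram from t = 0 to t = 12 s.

42 m

Total distance travelled is ∫|v| dt — sum the magnitudes of each area piece.
0–4 s: |4| × 4 = 16 m
4–10 s: |-3| × 6 = 18 m
10–12 s: |-4| × 2 = 8 m
Total distance = 42 m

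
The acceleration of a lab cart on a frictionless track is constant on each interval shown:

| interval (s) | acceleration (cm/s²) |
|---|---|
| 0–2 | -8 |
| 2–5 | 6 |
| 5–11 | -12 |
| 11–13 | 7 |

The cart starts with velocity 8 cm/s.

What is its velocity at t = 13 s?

-48 cm/s

Δv equals the area under the a-t graph; then v = v₀ + Δv.
0–2 s: -8 × 2 = -16 cm/s
2–5 s: 6 × 3 = 18 cm/s
5–11 s: -12 × 6 = -72 cm/s
11–13 s: 7 × 2 = 14 cm/s
Δv = -56 cm/s, so v(13) = 8 + (-56) = -48 cm/s.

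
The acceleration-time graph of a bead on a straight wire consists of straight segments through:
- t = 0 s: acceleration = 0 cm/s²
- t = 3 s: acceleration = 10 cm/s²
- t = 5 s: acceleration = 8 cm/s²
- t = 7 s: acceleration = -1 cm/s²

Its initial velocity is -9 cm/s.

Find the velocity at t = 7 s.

Δv equals the area under the a-t graph; then v = v₀ + Δv.
0–3 s: ½(0 + 10)(3) = 15 cm/s
3–5 s: ½(10 + 8)(2) = 18 cm/s
5–7 s: ½(8 + -1)(2) = 7 cm/s
Δv = 40 cm/s, so v(7) = -9 + (40) = 31 cm/s.

31 cm/s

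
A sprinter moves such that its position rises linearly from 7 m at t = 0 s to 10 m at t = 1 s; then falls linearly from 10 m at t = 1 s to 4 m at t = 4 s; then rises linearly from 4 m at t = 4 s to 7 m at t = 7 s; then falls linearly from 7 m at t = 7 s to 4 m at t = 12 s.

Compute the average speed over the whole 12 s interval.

Average speed = (total path length)/(elapsed time); on a piecewise-linear x-t graph the path length is Σ|Δx|.
0–1 s: |Δx| = |10 − 7| = 3 m
1–4 s: |Δx| = |4 − 10| = 6 m
4–7 s: |Δx| = |7 − 4| = 3 m
7–12 s: |Δx| = |4 − 7| = 3 m
Total path = 15 m; average speed = 15/12 = 1.25 m/s.

1.25 m/s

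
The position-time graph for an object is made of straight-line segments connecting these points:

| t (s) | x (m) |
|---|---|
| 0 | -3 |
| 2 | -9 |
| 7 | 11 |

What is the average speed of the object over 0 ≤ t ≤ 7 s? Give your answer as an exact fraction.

Average speed = (total path length)/(elapsed time); on a piecewise-linear x-t graph the path length is Σ|Δx|.
0–2 s: |Δx| = |-9 − -3| = 6 m
2–7 s: |Δx| = |11 − -9| = 20 m
Total path = 26 m; average speed = 26/7 = 26/7 m/s.

26/7 m/s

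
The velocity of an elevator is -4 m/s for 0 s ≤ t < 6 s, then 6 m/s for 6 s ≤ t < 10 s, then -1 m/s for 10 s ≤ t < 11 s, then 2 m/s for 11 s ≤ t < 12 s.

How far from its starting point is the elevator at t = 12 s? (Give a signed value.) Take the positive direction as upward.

1 m

Displacement is the signed area under the v-t curve.
0–6 s: -4 × 6 = -24 m
6–10 s: 6 × 4 = 24 m
10–11 s: -1 × 1 = -1 m
11–12 s: 2 × 1 = 2 m
Net displacement = 1 m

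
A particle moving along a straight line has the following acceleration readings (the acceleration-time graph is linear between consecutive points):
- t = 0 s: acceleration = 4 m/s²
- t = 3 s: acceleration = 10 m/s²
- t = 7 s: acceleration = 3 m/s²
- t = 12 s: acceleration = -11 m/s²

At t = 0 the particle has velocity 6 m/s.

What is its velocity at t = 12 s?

Δv equals the area under the a-t graph; then v = v₀ + Δv.
0–3 s: ½(4 + 10)(3) = 21 m/s
3–7 s: ½(10 + 3)(4) = 26 m/s
7–12 s: ½(3 + -11)(5) = -20 m/s
Δv = 27 m/s, so v(12) = 6 + (27) = 33 m/s.

33 m/s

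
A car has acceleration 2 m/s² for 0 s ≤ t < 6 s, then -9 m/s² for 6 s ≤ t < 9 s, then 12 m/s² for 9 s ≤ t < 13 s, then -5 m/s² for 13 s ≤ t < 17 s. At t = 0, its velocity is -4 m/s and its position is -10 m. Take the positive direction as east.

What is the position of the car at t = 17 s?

81.5 m

On each constant-a segment, Δv = aΔt and Δx = v₀Δt + ½aΔt²; chain segment to segment.
0–6 s: v starts -4 m/s; Δx = -4·6 + ½·2·6² = 12 m; v ends 8 m/s.
6–9 s: v starts 8 m/s; Δx = 8·3 + ½·-9·3² = -16.5 m; v ends -19 m/s.
9–13 s: v starts -19 m/s; Δx = -19·4 + ½·12·4² = 20 m; v ends 29 m/s.
13–17 s: v starts 29 m/s; Δx = 29·4 + ½·-5·4² = 76 m; v ends 9 m/s.
x(17) = -10 + Σ Δx = 81.5 m.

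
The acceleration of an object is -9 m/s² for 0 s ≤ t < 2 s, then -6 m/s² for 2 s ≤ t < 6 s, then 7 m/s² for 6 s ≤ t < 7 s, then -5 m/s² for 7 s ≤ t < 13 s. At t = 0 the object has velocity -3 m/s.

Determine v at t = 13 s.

Δv equals the area under the a-t graph; then v = v₀ + Δv.
0–2 s: -9 × 2 = -18 m/s
2–6 s: -6 × 4 = -24 m/s
6–7 s: 7 × 1 = 7 m/s
7–13 s: -5 × 6 = -30 m/s
Δv = -65 m/s, so v(13) = -3 + (-65) = -68 m/s.

-68 m/s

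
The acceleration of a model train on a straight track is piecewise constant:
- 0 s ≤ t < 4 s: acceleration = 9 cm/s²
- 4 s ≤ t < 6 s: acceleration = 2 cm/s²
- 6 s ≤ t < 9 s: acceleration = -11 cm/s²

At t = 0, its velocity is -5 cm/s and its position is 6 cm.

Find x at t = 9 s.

179.5 cm

On each constant-a segment, Δv = aΔt and Δx = v₀Δt + ½aΔt²; chain segment to segment.
0–4 s: v starts -5 cm/s; Δx = -5·4 + ½·9·4² = 52 cm; v ends 31 cm/s.
4–6 s: v starts 31 cm/s; Δx = 31·2 + ½·2·2² = 66 cm; v ends 35 cm/s.
6–9 s: v starts 35 cm/s; Δx = 35·3 + ½·-11·3² = 55.5 cm; v ends 2 cm/s.
x(9) = 6 + Σ Δx = 179.5 cm.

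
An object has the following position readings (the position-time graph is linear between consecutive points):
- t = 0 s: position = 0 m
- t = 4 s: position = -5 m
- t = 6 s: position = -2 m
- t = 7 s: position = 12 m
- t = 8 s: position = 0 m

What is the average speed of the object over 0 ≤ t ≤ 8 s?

Average speed = (total path length)/(elapsed time); on a piecewise-linear x-t graph the path length is Σ|Δx|.
0–4 s: |Δx| = |-5 − 0| = 5 m
4–6 s: |Δx| = |-2 − -5| = 3 m
6–7 s: |Δx| = |12 − -2| = 14 m
7–8 s: |Δx| = |0 − 12| = 12 m
Total path = 34 m; average speed = 34/8 = 4.25 m/s.

4.25 m/s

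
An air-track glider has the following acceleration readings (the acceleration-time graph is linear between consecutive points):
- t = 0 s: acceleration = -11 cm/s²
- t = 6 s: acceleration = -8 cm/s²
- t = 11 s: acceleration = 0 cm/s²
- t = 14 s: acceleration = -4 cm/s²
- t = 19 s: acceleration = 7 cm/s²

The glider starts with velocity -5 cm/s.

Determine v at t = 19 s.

Δv equals the area under the a-t graph; then v = v₀ + Δv.
0–6 s: ½(-11 + -8)(6) = -57 cm/s
6–11 s: ½(-8 + 0)(5) = -20 cm/s
11–14 s: ½(0 + -4)(3) = -6 cm/s
14–19 s: ½(-4 + 7)(5) = 7.5 cm/s
Δv = -75.5 cm/s, so v(19) = -5 + (-75.5) = -80.5 cm/s.

-80.5 cm/s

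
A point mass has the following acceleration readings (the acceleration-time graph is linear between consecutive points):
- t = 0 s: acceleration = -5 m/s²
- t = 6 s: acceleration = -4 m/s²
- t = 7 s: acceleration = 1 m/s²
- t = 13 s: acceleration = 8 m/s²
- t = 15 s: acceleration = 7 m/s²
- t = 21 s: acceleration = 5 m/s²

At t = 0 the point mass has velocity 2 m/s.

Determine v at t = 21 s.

51.5 m/s

Δv equals the area under the a-t graph; then v = v₀ + Δv.
0–6 s: ½(-5 + -4)(6) = -27 m/s
6–7 s: ½(-4 + 1)(1) = -1.5 m/s
7–13 s: ½(1 + 8)(6) = 27 m/s
13–15 s: ½(8 + 7)(2) = 15 m/s
15–21 s: ½(7 + 5)(6) = 36 m/s
Δv = 49.5 m/s, so v(21) = 2 + (49.5) = 51.5 m/s.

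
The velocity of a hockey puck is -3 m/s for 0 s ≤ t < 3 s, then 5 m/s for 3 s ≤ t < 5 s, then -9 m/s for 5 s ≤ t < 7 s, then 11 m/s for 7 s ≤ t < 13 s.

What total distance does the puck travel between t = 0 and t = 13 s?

103 m

Total distance travelled is ∫|v| dt — sum the magnitudes of each area piece.
0–3 s: |-3| × 3 = 9 m
3–5 s: |5| × 2 = 10 m
5–7 s: |-9| × 2 = 18 m
7–13 s: |11| × 6 = 66 m
Total distance = 103 m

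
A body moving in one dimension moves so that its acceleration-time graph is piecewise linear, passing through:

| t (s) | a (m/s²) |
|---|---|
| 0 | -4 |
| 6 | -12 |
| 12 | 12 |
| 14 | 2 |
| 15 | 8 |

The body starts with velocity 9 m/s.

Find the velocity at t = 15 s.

-20 m/s

Δv equals the area under the a-t graph; then v = v₀ + Δv.
0–6 s: ½(-4 + -12)(6) = -48 m/s
6–12 s: ½(-12 + 12)(6) = 0 m/s
12–14 s: ½(12 + 2)(2) = 14 m/s
14–15 s: ½(2 + 8)(1) = 5 m/s
Δv = -29 m/s, so v(15) = 9 + (-29) = -20 m/s.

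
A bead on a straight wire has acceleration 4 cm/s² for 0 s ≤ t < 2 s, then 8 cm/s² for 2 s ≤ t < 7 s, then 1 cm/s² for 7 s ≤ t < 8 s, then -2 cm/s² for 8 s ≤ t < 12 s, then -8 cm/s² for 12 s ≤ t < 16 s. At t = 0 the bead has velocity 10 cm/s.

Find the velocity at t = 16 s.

Δv equals the area under the a-t graph; then v = v₀ + Δv.
0–2 s: 4 × 2 = 8 cm/s
2–7 s: 8 × 5 = 40 cm/s
7–8 s: 1 × 1 = 1 cm/s
8–12 s: -2 × 4 = -8 cm/s
12–16 s: -8 × 4 = -32 cm/s
Δv = 9 cm/s, so v(16) = 10 + (9) = 19 cm/s.

19 cm/s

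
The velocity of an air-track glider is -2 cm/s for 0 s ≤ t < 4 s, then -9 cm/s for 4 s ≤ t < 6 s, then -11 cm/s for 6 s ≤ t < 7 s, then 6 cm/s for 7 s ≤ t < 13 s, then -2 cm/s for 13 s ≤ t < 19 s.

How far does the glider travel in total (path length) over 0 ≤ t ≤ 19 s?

Distance (not displacement) is the total path length: add the absolute areas under v-t.
0–4 s: |-2| × 4 = 8 cm
4–6 s: |-9| × 2 = 18 cm
6–7 s: |-11| × 1 = 11 cm
7–13 s: |6| × 6 = 36 cm
13–19 s: |-2| × 6 = 12 cm
Total distance = 85 cm

85 cm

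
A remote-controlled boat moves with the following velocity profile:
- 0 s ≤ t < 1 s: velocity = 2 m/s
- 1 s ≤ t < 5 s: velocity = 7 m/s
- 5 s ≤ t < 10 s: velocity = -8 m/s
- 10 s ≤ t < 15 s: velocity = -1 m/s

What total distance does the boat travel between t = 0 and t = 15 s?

75 m

Distance (not displacement) is the total path length: add the absolute areas under v-t.
0–1 s: |2| × 1 = 2 m
1–5 s: |7| × 4 = 28 m
5–10 s: |-8| × 5 = 40 m
10–15 s: |-1| × 5 = 5 m
Total distance = 75 m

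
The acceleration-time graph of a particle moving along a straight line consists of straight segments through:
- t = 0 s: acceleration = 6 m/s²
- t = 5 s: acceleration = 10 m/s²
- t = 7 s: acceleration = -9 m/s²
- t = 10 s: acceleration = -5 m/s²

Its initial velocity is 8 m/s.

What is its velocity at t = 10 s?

Δv equals the area under the a-t graph; then v = v₀ + Δv.
0–5 s: ½(6 + 10)(5) = 40 m/s
5–7 s: ½(10 + -9)(2) = 1 m/s
7–10 s: ½(-9 + -5)(3) = -21 m/s
Δv = 20 m/s, so v(10) = 8 + (20) = 28 m/s.

28 m/s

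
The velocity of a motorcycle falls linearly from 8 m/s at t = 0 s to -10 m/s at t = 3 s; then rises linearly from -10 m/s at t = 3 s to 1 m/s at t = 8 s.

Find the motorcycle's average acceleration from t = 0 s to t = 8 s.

-0.875 m/s²

Average acceleration = Δv/Δt = (1 − 8)/(8 − 0) = -0.875 m/s².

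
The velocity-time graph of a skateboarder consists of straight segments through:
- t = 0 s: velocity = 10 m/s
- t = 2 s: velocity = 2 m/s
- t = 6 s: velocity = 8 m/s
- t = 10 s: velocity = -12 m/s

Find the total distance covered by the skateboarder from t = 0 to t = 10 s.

Distance (not displacement) is the total path length: add the absolute areas under v-t.
0–2 s: |½(10 + 2)(2)| = 12 m
2–6 s: |½(2 + 8)(4)| = 20 m
6–10 s: v = 0 at t = 7.6 s; triangle areas 6.4 + 14.4 = 20.8 m
Total distance = 52.8 m

52.8 m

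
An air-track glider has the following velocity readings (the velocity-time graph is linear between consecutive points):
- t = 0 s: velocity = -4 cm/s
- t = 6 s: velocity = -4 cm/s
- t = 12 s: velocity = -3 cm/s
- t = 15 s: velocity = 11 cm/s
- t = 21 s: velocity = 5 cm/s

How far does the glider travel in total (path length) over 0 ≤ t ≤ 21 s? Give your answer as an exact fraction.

1497/14 cm

Distance (not displacement) is the total path length: add the absolute areas under v-t.
0–6 s: |-4| × 6 = 24 cm
6–12 s: |½(-4 + -3)(6)| = 21 cm
12–15 s: v = 0 at t = 177/14 s; triangle areas 27/28 + 363/28 = 195/14 cm
15–21 s: |½(11 + 5)(6)| = 48 cm
Total distance = 1497/14 cm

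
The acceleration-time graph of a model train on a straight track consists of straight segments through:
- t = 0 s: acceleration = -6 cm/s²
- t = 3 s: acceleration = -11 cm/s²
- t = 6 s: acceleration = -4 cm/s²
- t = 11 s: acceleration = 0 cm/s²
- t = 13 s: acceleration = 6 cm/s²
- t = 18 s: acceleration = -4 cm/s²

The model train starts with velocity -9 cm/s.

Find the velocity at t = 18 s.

Δv equals the area under the a-t graph; then v = v₀ + Δv.
0–3 s: ½(-6 + -11)(3) = -25.5 cm/s
3–6 s: ½(-11 + -4)(3) = -22.5 cm/s
6–11 s: ½(-4 + 0)(5) = -10 cm/s
11–13 s: ½(0 + 6)(2) = 6 cm/s
13–18 s: ½(6 + -4)(5) = 5 cm/s
Δv = -47 cm/s, so v(18) = -9 + (-47) = -56 cm/s.

-56 cm/s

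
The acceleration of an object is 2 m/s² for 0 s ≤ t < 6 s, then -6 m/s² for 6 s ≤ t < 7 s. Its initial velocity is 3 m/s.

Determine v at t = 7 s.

Δv equals the area under the a-t graph; then v = v₀ + Δv.
0–6 s: 2 × 6 = 12 m/s
6–7 s: -6 × 1 = -6 m/s
Δv = 6 m/s, so v(7) = 3 + (6) = 9 m/s.

9 m/s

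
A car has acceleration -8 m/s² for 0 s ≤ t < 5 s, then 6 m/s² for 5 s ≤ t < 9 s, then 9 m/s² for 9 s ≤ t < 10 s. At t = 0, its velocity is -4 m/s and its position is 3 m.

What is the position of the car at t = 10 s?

-260.5 m

On each constant-a segment, Δv = aΔt and Δx = v₀Δt + ½aΔt²; chain segment to segment.
0–5 s: v starts -4 m/s; Δx = -4·5 + ½·-8·5² = -120 m; v ends -44 m/s.
5–9 s: v starts -44 m/s; Δx = -44·4 + ½·6·4² = -128 m; v ends -20 m/s.
9–10 s: v starts -20 m/s; Δx = -20·1 + ½·9·1² = -15.5 m; v ends -11 m/s.
x(10) = 3 + Σ Δx = -260.5 m.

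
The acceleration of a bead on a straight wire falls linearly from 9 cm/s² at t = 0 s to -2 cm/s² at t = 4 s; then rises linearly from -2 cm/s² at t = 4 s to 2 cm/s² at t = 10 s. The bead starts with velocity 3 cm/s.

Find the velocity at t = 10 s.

Δv equals the area under the a-t graph; then v = v₀ + Δv.
0–4 s: ½(9 + -2)(4) = 14 cm/s
4–10 s: ½(-2 + 2)(6) = 0 cm/s
Δv = 14 cm/s, so v(10) = 3 + (14) = 17 cm/s.

17 cm/s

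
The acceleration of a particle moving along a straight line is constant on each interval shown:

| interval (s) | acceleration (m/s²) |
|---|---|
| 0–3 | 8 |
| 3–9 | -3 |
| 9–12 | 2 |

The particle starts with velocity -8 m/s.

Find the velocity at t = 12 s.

Δv equals the area under the a-t graph; then v = v₀ + Δv.
0–3 s: 8 × 3 = 24 m/s
3–9 s: -3 × 6 = -18 m/s
9–12 s: 2 × 3 = 6 m/s
Δv = 12 m/s, so v(12) = -8 + (12) = 4 m/s.

4 m/s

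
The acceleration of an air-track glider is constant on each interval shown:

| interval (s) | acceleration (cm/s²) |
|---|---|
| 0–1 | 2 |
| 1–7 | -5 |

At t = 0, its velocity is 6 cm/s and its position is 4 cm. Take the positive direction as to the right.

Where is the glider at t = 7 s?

On each constant-a segment, Δv = aΔt and Δx = v₀Δt + ½aΔt²; chain segment to segment.
0–1 s: v starts 6 cm/s; Δx = 6·1 + ½·2·1² = 7 cm; v ends 8 cm/s.
1–7 s: v starts 8 cm/s; Δx = 8·6 + ½·-5·6² = -42 cm; v ends -22 cm/s.
x(7) = 4 + Σ Δx = -31 cm.

-31 cm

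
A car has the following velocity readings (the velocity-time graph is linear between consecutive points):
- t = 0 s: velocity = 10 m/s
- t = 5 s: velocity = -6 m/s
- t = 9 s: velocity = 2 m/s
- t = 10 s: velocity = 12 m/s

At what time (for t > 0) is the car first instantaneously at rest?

t = 3.125 s

v changes sign on 0–5 s (from 10 to -6); the graph is linear there, so v = 0 at t = 0 + (-10)·(5 − 0)/(-6 − 10) = 3.125 s.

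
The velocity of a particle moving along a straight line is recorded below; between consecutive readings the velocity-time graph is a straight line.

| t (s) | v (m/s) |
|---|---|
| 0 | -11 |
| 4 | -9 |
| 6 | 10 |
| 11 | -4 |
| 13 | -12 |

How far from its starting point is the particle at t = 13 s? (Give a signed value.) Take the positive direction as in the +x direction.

-40 m

Displacement is the signed area under the v-t curve.
0–4 s: ½(-11 + -9)(4) = -40 m
4–6 s: ½(-9 + 10)(2) = 1 m
6–11 s: ½(10 + -4)(5) = 15 m
11–13 s: ½(-4 + -12)(2) = -16 m
Net displacement = -40 m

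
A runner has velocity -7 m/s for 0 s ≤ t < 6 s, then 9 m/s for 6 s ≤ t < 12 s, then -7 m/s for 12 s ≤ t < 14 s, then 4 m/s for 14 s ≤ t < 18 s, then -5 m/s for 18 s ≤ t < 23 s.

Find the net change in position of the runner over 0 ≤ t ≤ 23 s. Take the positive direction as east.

-11 m

Net displacement equals the area under the velocity-time graph (areas below the axis count negative).
0–6 s: -7 × 6 = -42 m
6–12 s: 9 × 6 = 54 m
12–14 s: -7 × 2 = -14 m
14–18 s: 4 × 4 = 16 m
18–23 s: -5 × 5 = -25 m
Net displacement = -11 m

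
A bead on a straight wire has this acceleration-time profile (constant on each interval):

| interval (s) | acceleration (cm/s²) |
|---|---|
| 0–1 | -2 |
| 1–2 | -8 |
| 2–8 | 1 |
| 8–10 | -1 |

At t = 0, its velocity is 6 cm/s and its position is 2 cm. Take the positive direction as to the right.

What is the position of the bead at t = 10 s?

On each constant-a segment, Δv = aΔt and Δx = v₀Δt + ½aΔt²; chain segment to segment.
0–1 s: v starts 6 cm/s; Δx = 6·1 + ½·-2·1² = 5 cm; v ends 4 cm/s.
1–2 s: v starts 4 cm/s; Δx = 4·1 + ½·-8·1² = 0 cm; v ends -4 cm/s.
2–8 s: v starts -4 cm/s; Δx = -4·6 + ½·1·6² = -6 cm; v ends 2 cm/s.
8–10 s: v starts 2 cm/s; Δx = 2·2 + ½·-1·2² = 2 cm; v ends 0 cm/s.
x(10) = 2 + Σ Δx = 3 cm.

3 cm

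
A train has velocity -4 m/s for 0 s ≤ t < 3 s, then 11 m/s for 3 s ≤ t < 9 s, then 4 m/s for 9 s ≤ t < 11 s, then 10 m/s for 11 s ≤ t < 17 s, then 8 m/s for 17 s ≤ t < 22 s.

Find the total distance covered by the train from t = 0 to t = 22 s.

186 m

Total distance travelled is ∫|v| dt — sum the magnitudes of each area piece.
0–3 s: |-4| × 3 = 12 m
3–9 s: |11| × 6 = 66 m
9–11 s: |4| × 2 = 8 m
11–17 s: |10| × 6 = 60 m
17–22 s: |8| × 5 = 40 m
Total distance = 186 m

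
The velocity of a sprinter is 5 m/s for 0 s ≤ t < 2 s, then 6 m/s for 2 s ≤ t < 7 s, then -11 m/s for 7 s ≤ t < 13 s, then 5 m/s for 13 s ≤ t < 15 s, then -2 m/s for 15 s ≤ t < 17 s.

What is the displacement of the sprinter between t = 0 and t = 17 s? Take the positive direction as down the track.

Net displacement equals the area under the velocity-time graph (areas below the axis count negative).
0–2 s: 5 × 2 = 10 m
2–7 s: 6 × 5 = 30 m
7–13 s: -11 × 6 = -66 m
13–15 s: 5 × 2 = 10 m
15–17 s: -2 × 2 = -4 m
Net displacement = -20 m

-20 m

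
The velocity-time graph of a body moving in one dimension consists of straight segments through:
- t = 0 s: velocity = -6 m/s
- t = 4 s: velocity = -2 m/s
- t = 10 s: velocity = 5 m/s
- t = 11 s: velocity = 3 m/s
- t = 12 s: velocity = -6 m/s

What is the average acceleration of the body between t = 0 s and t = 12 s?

0 m/s²

Average acceleration = Δv/Δt = (-6 − -6)/(12 − 0) = 0 m/s².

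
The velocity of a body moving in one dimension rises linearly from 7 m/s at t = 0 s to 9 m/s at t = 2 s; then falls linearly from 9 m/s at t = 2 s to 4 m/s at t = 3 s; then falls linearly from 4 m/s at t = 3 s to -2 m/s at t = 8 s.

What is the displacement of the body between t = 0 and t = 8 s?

Displacement is the signed area under the v-t curve.
0–2 s: ½(7 + 9)(2) = 16 m
2–3 s: ½(9 + 4)(1) = 6.5 m
3–8 s: ½(4 + -2)(5) = 5 m
Net displacement = 27.5 m

27.5 m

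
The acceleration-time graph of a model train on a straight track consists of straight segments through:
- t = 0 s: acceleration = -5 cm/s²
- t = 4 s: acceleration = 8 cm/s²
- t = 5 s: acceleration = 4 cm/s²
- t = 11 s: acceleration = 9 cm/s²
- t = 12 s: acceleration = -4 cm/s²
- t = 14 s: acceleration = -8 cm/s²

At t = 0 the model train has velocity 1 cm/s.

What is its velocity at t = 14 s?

Δv equals the area under the a-t graph; then v = v₀ + Δv.
0–4 s: ½(-5 + 8)(4) = 6 cm/s
4–5 s: ½(8 + 4)(1) = 6 cm/s
5–11 s: ½(4 + 9)(6) = 39 cm/s
11–12 s: ½(9 + -4)(1) = 2.5 cm/s
12–14 s: ½(-4 + -8)(2) = -12 cm/s
Δv = 41.5 cm/s, so v(14) = 1 + (41.5) = 42.5 cm/s.

42.5 cm/s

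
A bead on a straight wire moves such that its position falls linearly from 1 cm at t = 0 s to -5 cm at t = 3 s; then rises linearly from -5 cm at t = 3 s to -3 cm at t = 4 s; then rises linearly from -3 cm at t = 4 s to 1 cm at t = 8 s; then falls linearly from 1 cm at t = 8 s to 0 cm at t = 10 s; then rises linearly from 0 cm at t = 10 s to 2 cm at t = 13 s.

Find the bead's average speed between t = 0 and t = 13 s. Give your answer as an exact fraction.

15/13 cm/s

Average speed = (total path length)/(elapsed time); on a piecewise-linear x-t graph the path length is Σ|Δx|.
0–3 s: |Δx| = |-5 − 1| = 6 cm
3–4 s: |Δx| = |-3 − -5| = 2 cm
4–8 s: |Δx| = |1 − -3| = 4 cm
8–10 s: |Δx| = |0 − 1| = 1 cm
10–13 s: |Δx| = |2 − 0| = 2 cm
Total path = 15 cm; average speed = 15/13 = 15/13 cm/s.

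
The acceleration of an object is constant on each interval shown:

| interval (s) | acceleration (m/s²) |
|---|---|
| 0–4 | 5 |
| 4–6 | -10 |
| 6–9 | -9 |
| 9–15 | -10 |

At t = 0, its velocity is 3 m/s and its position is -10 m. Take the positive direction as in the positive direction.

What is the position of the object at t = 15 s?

On each constant-a segment, Δv = aΔt and Δx = v₀Δt + ½aΔt²; chain segment to segment.
0–4 s: v starts 3 m/s; Δx = 3·4 + ½·5·4² = 52 m; v ends 23 m/s.
4–6 s: v starts 23 m/s; Δx = 23·2 + ½·-10·2² = 26 m; v ends 3 m/s.
6–9 s: v starts 3 m/s; Δx = 3·3 + ½·-9·3² = -31.5 m; v ends -24 m/s.
9–15 s: v starts -24 m/s; Δx = -24·6 + ½·-10·6² = -324 m; v ends -84 m/s.
x(15) = -10 + Σ Δx = -287.5 m.

-287.5 m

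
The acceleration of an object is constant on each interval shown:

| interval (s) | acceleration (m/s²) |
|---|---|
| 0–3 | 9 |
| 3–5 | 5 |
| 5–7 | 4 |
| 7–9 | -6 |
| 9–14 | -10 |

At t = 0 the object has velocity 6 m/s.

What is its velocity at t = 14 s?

Δv equals the area under the a-t graph; then v = v₀ + Δv.
0–3 s: 9 × 3 = 27 m/s
3–5 s: 5 × 2 = 10 m/s
5–7 s: 4 × 2 = 8 m/s
7–9 s: -6 × 2 = -12 m/s
9–14 s: -10 × 5 = -50 m/s
Δv = -17 m/s, so v(14) = 6 + (-17) = -11 m/s.

-11 m/s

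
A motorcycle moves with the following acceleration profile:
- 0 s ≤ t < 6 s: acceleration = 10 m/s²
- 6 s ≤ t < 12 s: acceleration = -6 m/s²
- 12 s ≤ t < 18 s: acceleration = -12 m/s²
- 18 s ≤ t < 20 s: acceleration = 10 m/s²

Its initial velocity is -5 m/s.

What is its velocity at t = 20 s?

-33 m/s

Δv equals the area under the a-t graph; then v = v₀ + Δv.
0–6 s: 10 × 6 = 60 m/s
6–12 s: -6 × 6 = -36 m/s
12–18 s: -12 × 6 = -72 m/s
18–20 s: 10 × 2 = 20 m/s
Δv = -28 m/s, so v(20) = -5 + (-28) = -33 m/s.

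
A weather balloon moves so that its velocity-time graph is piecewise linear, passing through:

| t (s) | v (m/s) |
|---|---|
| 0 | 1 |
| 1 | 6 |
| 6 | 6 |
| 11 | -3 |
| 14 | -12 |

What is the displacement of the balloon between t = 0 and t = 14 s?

18.5 m

Net displacement equals the area under the velocity-time graph (areas below the axis count negative).
0–1 s: ½(1 + 6)(1) = 3.5 m
1–6 s: 6 × 5 = 30 m
6–11 s: ½(6 + -3)(5) = 7.5 m
11–14 s: ½(-3 + -12)(3) = -22.5 m
Net displacement = 18.5 m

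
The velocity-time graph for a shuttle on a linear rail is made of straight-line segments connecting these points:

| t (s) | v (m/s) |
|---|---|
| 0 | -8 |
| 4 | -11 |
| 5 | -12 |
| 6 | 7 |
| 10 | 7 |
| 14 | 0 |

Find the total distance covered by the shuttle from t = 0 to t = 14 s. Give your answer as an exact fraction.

Total distance travelled is ∫|v| dt — sum the magnitudes of each area piece.
0–4 s: |½(-8 + -11)(4)| = 38 m
4–5 s: |½(-11 + -12)(1)| = 11.5 m
5–6 s: v = 0 at t = 107/19 s; triangle areas 72/19 + 49/38 = 193/38 m
6–10 s: |7| × 4 = 28 m
10–14 s: |½(7 + 0)(4)| = 14 m
Total distance = 1835/19 m

1835/19 m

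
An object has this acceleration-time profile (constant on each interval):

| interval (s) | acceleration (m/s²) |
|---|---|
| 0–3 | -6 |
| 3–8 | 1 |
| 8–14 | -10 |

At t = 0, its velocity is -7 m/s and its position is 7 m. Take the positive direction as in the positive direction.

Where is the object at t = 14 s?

On each constant-a segment, Δv = aΔt and Δx = v₀Δt + ½aΔt²; chain segment to segment.
0–3 s: v starts -7 m/s; Δx = -7·3 + ½·-6·3² = -48 m; v ends -25 m/s.
3–8 s: v starts -25 m/s; Δx = -25·5 + ½·1·5² = -112.5 m; v ends -20 m/s.
8–14 s: v starts -20 m/s; Δx = -20·6 + ½·-10·6² = -300 m; v ends -80 m/s.
x(14) = 7 + Σ Δx = -453.5 m.

-453.5 m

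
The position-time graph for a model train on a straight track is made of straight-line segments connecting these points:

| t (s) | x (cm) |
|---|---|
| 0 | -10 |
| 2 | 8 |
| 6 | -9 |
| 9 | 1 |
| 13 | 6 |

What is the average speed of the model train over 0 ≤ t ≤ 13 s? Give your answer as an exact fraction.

50/13 cm/s

Average speed = (total path length)/(elapsed time); on a piecewise-linear x-t graph the path length is Σ|Δx|.
0–2 s: |Δx| = |8 − -10| = 18 cm
2–6 s: |Δx| = |-9 − 8| = 17 cm
6–9 s: |Δx| = |1 − -9| = 10 cm
9–13 s: |Δx| = |6 − 1| = 5 cm
Total path = 50 cm; average speed = 50/13 = 50/13 cm/s.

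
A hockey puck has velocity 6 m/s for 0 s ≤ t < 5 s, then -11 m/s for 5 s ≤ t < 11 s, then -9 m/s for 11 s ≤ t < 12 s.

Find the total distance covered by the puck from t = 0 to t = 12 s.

Total distance travelled is ∫|v| dt — sum the magnitudes of each area piece.
0–5 s: |6| × 5 = 30 m
5–11 s: |-11| × 6 = 66 m
11–12 s: |-9| × 1 = 9 m
Total distance = 105 m

105 m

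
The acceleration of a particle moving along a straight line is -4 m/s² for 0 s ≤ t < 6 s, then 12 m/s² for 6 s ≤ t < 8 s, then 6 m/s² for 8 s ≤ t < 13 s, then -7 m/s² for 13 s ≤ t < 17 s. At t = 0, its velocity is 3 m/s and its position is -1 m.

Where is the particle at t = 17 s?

On each constant-a segment, Δv = aΔt and Δx = v₀Δt + ½aΔt²; chain segment to segment.
0–6 s: v starts 3 m/s; Δx = 3·6 + ½·-4·6² = -54 m; v ends -21 m/s.
6–8 s: v starts -21 m/s; Δx = -21·2 + ½·12·2² = -18 m; v ends 3 m/s.
8–13 s: v starts 3 m/s; Δx = 3·5 + ½·6·5² = 90 m; v ends 33 m/s.
13–17 s: v starts 33 m/s; Δx = 33·4 + ½·-7·4² = 76 m; v ends 5 m/s.
x(17) = -1 + Σ Δx = 93 m.

93 m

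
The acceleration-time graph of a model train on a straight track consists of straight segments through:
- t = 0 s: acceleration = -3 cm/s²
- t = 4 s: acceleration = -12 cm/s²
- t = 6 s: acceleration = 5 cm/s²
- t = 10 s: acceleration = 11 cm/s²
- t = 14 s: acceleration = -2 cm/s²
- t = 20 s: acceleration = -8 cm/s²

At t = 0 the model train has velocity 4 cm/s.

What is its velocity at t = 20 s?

-13 cm/s

Δv equals the area under the a-t graph; then v = v₀ + Δv.
0–4 s: ½(-3 + -12)(4) = -30 cm/s
4–6 s: ½(-12 + 5)(2) = -7 cm/s
6–10 s: ½(5 + 11)(4) = 32 cm/s
10–14 s: ½(11 + -2)(4) = 18 cm/s
14–20 s: ½(-2 + -8)(6) = -30 cm/s
Δv = -17 cm/s, so v(20) = 4 + (-17) = -13 cm/s.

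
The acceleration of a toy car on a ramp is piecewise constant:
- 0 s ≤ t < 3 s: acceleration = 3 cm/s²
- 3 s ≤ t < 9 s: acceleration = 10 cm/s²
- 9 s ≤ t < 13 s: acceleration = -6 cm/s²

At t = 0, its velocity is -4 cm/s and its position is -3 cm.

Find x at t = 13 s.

420.5 cm

On each constant-a segment, Δv = aΔt and Δx = v₀Δt + ½aΔt²; chain segment to segment.
0–3 s: v starts -4 cm/s; Δx = -4·3 + ½·3·3² = 1.5 cm; v ends 5 cm/s.
3–9 s: v starts 5 cm/s; Δx = 5·6 + ½·10·6² = 210 cm; v ends 65 cm/s.
9–13 s: v starts 65 cm/s; Δx = 65·4 + ½·-6·4² = 212 cm; v ends 41 cm/s.
x(13) = -3 + Σ Δx = 420.5 cm.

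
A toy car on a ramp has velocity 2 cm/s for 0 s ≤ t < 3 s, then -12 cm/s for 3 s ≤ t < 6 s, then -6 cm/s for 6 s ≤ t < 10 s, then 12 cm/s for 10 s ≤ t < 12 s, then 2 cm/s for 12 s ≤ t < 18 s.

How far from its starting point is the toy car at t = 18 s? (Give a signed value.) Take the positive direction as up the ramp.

Net displacement equals the area under the velocity-time graph (areas below the axis count negative).
0–3 s: 2 × 3 = 6 cm
3–6 s: -12 × 3 = -36 cm
6–10 s: -6 × 4 = -24 cm
10–12 s: 12 × 2 = 24 cm
12–18 s: 2 × 6 = 12 cm
Net displacement = -18 cm

-18 cm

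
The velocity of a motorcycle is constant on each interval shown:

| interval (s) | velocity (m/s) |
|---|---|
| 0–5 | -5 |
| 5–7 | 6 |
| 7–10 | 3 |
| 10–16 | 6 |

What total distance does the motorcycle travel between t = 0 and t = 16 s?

Distance (not displacement) is the total path length: add the absolute areas under v-t.
0–5 s: |-5| × 5 = 25 m
5–7 s: |6| × 2 = 12 m
7–10 s: |3| × 3 = 9 m
10–16 s: |6| × 6 = 36 m
Total distance = 82 m

82 m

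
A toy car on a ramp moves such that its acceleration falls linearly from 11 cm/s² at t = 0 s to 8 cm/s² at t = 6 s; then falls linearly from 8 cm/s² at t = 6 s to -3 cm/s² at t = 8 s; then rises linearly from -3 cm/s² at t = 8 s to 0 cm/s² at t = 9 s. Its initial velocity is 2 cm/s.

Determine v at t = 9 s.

Δv equals the area under the a-t graph; then v = v₀ + Δv.
0–6 s: ½(11 + 8)(6) = 57 cm/s
6–8 s: ½(8 + -3)(2) = 5 cm/s
8–9 s: ½(-3 + 0)(1) = -1.5 cm/s
Δv = 60.5 cm/s, so v(9) = 2 + (60.5) = 62.5 cm/s.

62.5 cm/s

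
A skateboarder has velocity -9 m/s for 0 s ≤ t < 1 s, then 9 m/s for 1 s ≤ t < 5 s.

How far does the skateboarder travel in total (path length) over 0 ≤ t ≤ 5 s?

Distance (not displacement) is the total path length: add the absolute areas under v-t.
0–1 s: |-9| × 1 = 9 m
1–5 s: |9| × 4 = 36 m
Total distance = 45 m

45 m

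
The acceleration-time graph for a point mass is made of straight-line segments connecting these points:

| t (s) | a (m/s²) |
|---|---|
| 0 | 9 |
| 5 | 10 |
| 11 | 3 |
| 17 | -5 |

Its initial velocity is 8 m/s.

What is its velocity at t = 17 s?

Δv equals the area under the a-t graph; then v = v₀ + Δv.
0–5 s: ½(9 + 10)(5) = 47.5 m/s
5–11 s: ½(10 + 3)(6) = 39 m/s
11–17 s: ½(3 + -5)(6) = -6 m/s
Δv = 80.5 m/s, so v(17) = 8 + (80.5) = 88.5 m/s.

88.5 m/s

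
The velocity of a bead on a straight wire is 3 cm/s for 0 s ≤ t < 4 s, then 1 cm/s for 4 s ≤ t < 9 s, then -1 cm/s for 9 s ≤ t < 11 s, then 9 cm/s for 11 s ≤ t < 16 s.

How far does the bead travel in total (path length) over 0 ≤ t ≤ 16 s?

64 cm

Total distance travelled is ∫|v| dt — sum the magnitudes of each area piece.
0–4 s: |3| × 4 = 12 cm
4–9 s: |1| × 5 = 5 cm
9–11 s: |-1| × 2 = 2 cm
11–16 s: |9| × 5 = 45 cm
Total distance = 64 cm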